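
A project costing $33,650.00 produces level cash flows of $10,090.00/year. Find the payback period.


Formula: Payback = investment / annual cash flow
Substituting: Payback = $33,650.00 / $10,090.00
Payback = 3.335 years

3.335 years


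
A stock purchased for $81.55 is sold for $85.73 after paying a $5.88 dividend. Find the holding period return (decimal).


Formula: HPR = (P1 - P0 + D) / P0
Gain: $85.73 - $81.55 + $5.88 = $10.06
HPR = $10.06 / $81.55 = 0.1234

0.1234


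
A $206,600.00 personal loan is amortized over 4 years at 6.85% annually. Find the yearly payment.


Formula: PMT = PV * r / (1 - (1+r)^(-n))
Denominator: 1 - (1 + 0.0685)^(-4) = 0.232812
Numerator: $206,600.00 * 0.0685 = 14152.1
PMT = 14152.1 / 0.232812 = $60,787.72

$60,787.72


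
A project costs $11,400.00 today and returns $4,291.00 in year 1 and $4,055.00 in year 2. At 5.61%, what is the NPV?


Formula: NPV = C0 + C1/(1+r) + C2/(1+r)^2
Discount C1: $4,291.00 / (1 + 0.0561) = $4,063.06
Discount C2: $4,055.00 / (1 + 0.0561)^2 = $3,635.64
NPV = -$11,400.00 + $4,063.06 + $3,635.64 = -$3,701.30

-$3,701.30


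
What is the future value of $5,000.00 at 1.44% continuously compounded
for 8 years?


Formula: FV = P * e^(r*t)
Exponent: r*t = 0.0144 * 8 = 0.1152
e^(0.1152) = 1.122098
FV = $5,000.00 * 1.122098 = $5,610.49

$5,610.49


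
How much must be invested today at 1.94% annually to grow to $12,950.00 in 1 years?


Formula: PV = FV / (1 + r)^n
Substituting: PV = $12,950.00 / (1 + 0.0194)^1
Discount factor: (1.0194)^1 = 1.0194
PV = $12,950.00 / 1.0194 = $12,703.55

$12,703.55


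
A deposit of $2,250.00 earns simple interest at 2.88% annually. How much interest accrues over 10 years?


Formula: I = P * r * t
Substituting: I = $2,250.00 * 0.0288 * 10
Step: I = $2,250.00 * 0.288
I = $648.00

$648.00


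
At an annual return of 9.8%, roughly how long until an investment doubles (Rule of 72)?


Formula: Years ≈ 72 / r
Substituting: Years ≈ 72 / 9.8
Years ≈ 7.3

7.3 years


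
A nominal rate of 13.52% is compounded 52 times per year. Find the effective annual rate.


Formula: EAR = (1 + r/m)^m - 1
Period rate: r/m = 0.1352 / 52 = 0.0026
Compounding: (1 + 0.0026)^52 = 1.144565
EAR = 1.144565 - 1 = 0.144565

0.144565


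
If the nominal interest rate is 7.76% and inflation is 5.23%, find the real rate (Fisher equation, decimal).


Formula: (1 + r_real) = (1 + r_nom) / (1 + inflation)
Substituting: (1 + r_real) = 1.0776 / 1.0523
(1 + r_real) = 1.024043
r_real = 1.024043 - 1 = 0.024043

0.024043


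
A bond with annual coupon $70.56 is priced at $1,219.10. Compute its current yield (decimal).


Formula: Current yield = annual coupon / price
Substituting: CY = $70.56 / $1,219.10
CY = 0.057879

0.057879


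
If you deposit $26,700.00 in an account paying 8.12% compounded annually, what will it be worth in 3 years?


Formula: FV = P * (1 + r)^n
Substituting: FV = $26,700.00 * (1 + 0.0812)^3
Growth factor: (1.0812)^3 = 1.263916
FV = $26,700.00 * 1.263916 = $33,746.55

$33,746.55


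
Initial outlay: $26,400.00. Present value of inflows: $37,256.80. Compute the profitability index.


Formula: PI = PV(cash flows) / initial investment
Substituting: PI = $37,256.80 / $26,400.00
PI = 1.4112

1.4112


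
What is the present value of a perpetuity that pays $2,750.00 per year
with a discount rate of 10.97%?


Formula: PV = C / r
Substituting: PV = $2,750.00 / 0.1097
PV = $25,068.37

$25,068.37


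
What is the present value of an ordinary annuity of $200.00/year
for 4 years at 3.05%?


Formula: PV = PMT * (1 - (1+r)^(-n)) / r
Discount factor: (1 + 0.0305)^(-4) = 0.886764
Bracket: 1 - 0.886764 = 0.113236
PV = $200.00 * 0.113236 / 0.0305 = $742.53

$742.53


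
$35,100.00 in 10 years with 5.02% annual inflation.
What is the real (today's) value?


Formula: Real value = nominal / (1 + inflation)^years
Price level: (1 + 0.0502)^10 = 1.632
Real value = $35,100.00 / 1.632 = $21,507.35

$21,507.35


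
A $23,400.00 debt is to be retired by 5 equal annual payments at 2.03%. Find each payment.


Formula: PMT = PV * r / (1 - (1+r)^(-n))
Denominator: 1 - (1 + 0.0203)^(-5) = 0.0956
Numerator: $23,400.00 * 0.0203 = 475.02
PMT = 475.02 / 0.0956 = $4,968.83

$4,968.83


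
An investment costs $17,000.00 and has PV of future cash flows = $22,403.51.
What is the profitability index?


Formula: PI = PV(cash flows) / initial investment
Substituting: PI = $22,403.51 / $17,000.00
PI = 1.3179

1.3179


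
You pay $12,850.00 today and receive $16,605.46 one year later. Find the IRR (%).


Formula: IRR = C1/C0 - 1
Substituting: IRR = $16,605.46 / $12,850.00 - 1
Ratio: 1.292254 - 1 = 0.292254
IRR = 29.2254%

29.2254%


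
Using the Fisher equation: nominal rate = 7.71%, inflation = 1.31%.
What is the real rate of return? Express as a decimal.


Formula: (1 + r_real) = (1 + r_nom) / (1 + inflation)
Substituting: (1 + r_real) = 1.0771 / 1.0131
(1 + r_real) = 1.063172
r_real = 1.063172 - 1 = 0.063172

0.063172


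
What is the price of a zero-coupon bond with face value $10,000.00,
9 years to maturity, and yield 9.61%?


Formula: Price = FV / (1 + r)^n
Substituting: Price = $10,000.00 / (1 + 0.0961)^9
Discount factor: (1.0961)^9 = 2.283766
Price = $10,000.00 / 2.283766 = $4,378.73

$4,378.73


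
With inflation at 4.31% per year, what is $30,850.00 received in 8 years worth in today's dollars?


Formula: Real value = nominal / (1 + inflation)^years
Price level: (1 + 0.0431)^8 = 1.401547
Real value = $30,850.00 / 1.401547 = $22,011.40

$22,011.40


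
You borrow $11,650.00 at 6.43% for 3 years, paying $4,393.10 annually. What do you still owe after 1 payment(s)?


Formula: Balance = PV*(1+r)^k - PMT*((1+r)^k - 1)/r
Growth: (1 + 0.0643)^1 = 1.0643
Accumulated factor: ((1+r)^k - 1)/r = 1.0
Balance = $11,650.00 * 1.0643 - $4,393.10 * 1.0
Balance = $8,006.00

$8,006.00


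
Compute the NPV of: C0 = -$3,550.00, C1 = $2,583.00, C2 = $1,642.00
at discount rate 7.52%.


Formula: NPV = C0 + C1/(1+r) + C2/(1+r)^2
Discount C1: $2,583.00 / (1 + 0.0752) = $2,402.34
Discount C2: $1,642.00 / (1 + 0.0752)^2 = $1,420.35
NPV = -$3,550.00 + $2,402.34 + $1,420.35 = $272.69

$272.69


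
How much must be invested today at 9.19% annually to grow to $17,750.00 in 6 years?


Formula: PV = FV / (1 + r)^n
Substituting: PV = $17,750.00 / (1 + 0.0919)^6
Discount factor: (1.0919)^6 = 1.694717
PV = $17,750.00 / 1.694717 = $10,473.72

$10,473.72


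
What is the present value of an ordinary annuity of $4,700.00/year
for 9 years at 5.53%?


Formula: PV = PMT * (1 - (1+r)^(-n)) / r
Discount factor: (1 + 0.0553)^(-9) = 0.616051
Bracket: 1 - 0.616051 = 0.383949
PV = $4,700.00 * 0.383949 / 0.0553 = $32,632.21

$32,632.21


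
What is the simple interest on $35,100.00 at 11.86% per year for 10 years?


Formula: I = P * r * t
Substituting: I = $35,100.00 * 0.1186 * 10
Step: I = $35,100.00 * 1.186
I = $41,628.60

$41,628.60


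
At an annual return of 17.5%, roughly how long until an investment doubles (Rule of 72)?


Formula: Years ≈ 72 / r
Substituting: Years ≈ 72 / 17.5
Years ≈ 4.1

4.1 years


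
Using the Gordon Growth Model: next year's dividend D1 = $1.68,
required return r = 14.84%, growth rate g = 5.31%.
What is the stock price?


Formula: P = D1 / (r - g)
Spread: r - g = 0.1484 - 0.0531 = 0.0953
Substituting: P = $1.68 / 0.0953
P = $17.63

$17.63


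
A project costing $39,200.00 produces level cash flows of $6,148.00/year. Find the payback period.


Formula: Payback = investment / annual cash flow
Substituting: Payback = $39,200.00 / $6,148.00
Payback = 6.3761 years

6.3761 years


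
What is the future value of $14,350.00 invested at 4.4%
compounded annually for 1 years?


Formula: FV = P * (1 + r)^n
Substituting: FV = $14,350.00 * (1 + 0.044)^1
Growth factor: (1.044)^1 = 1.044
FV = $14,350.00 * 1.044 = $14,981.40

$14,981.40


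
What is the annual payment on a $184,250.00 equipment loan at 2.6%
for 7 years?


Formula: PMT = PV * r / (1 - (1+r)^(-n))
Denominator: 1 - (1 + 0.026)^(-7) = 0.164458
Numerator: $184,250.00 * 0.026 = 4790.5
PMT = 4790.5 / 0.164458 = $29,129.08

$29,129.08


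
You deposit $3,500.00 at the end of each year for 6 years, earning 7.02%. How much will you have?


Formula: FV = PMT * ((1+r)^n - 1) / r
Growth factor: (1 + 0.0702)^6 = 1.502414
Numerator: 1.502414 - 1 = 0.502414
FV = $3,500.00 * 0.502414 / 0.0702 = $25,049.14

$25,049.14


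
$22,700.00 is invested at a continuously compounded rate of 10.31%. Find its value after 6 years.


Formula: FV = P * e^(r*t)
Exponent: r*t = 0.1031 * 6 = 0.6186
e^(0.6186) = 1.856327
FV = $22,700.00 * 1.856327 = $42,138.63

$42,138.63


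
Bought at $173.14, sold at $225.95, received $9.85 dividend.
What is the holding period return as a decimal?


Formula: HPR = (P1 - P0 + D) / P0
Gain: $225.95 - $173.14 + $9.85 = $62.66
HPR = $62.66 / $173.14 = 0.3619

0.3619


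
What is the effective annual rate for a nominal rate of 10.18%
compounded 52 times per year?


Formula: EAR = (1 + r/m)^m - 1
Period rate: r/m = 0.1018 / 52 = 0.001958
Compounding: (1 + 0.001958)^52 = 1.107052
EAR = 1.107052 - 1 = 0.107052

0.107052


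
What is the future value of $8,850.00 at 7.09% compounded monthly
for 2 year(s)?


Formula: FV = P * (1 + r/m)^(m*t)
Period rate: r/m = 0.0709 / 12 = 0.005908
Total periods: m*t = 12 * 2 = 24
Growth factor: (1 + 0.005908)^24 = 1.151865
FV = $8,850.00 * 1.151865 = $10,194.01

$10,194.01


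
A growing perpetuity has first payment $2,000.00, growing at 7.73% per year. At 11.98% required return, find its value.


Formula: PV = C / (r - g)
Spread: r - g = 0.1198 - 0.0773 = 0.0425
Substituting: PV = $2,000.00 / 0.0425
PV = $47,058.82

$47,058.82


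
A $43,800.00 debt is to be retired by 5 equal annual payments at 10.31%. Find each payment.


Formula: PMT = PV * r / (1 - (1+r)^(-n))
Denominator: 1 - (1 + 0.1031)^(-5) = 0.387755
Numerator: $43,800.00 * 0.1031 = 4515.78
PMT = 4515.78 / 0.387755 = $11,645.98

$11,645.98


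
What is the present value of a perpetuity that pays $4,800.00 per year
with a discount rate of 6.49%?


Formula: PV = C / r
Substituting: PV = $4,800.00 / 0.0649
PV = $73,959.94

$73,959.94


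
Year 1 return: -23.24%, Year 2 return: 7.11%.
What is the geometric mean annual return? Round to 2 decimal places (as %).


Formula: Geometric mean = ((1+r1)*(1+r2))^(1/2) - 1
Product: (1 + -0.2324) * (1 + 0.0711) = 0.7676 * 1.0711 = 0.822176
Square root: 0.822176^0.5 = 0.906739
Geometric mean = 0.906739 - 1 = -0.093261
As percentage: -9.33%

-9.33%


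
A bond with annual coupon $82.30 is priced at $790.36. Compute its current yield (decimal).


Formula: Current yield = annual coupon / price
Substituting: CY = $82.30 / $790.36
CY = 0.10413

0.10413


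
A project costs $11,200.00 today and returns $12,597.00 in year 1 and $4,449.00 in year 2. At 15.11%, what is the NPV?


Formula: NPV = C0 + C1/(1+r) + C2/(1+r)^2
Discount C1: $12,597.00 / (1 + 0.1511) = $10,943.45
Discount C2: $4,449.00 / (1 + 0.1511)^2 = $3,357.66
NPV = -$11,200.00 + $10,943.45 + $3,357.66 = $3,101.10

$3,101.10


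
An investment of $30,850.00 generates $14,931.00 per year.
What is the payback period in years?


Formula: Payback = investment / annual cash flow
Substituting: Payback = $30,850.00 / $14,931.00
Payback = 2.0662 years

2.0662 years


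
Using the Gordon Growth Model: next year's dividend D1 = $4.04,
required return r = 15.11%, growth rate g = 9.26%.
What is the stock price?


Formula: P = D1 / (r - g)
Spread: r - g = 0.1511 - 0.0926 = 0.0585
Substituting: P = $4.04 / 0.0585
P = $69.06

$69.06


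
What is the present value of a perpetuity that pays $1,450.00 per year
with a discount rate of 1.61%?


Formula: PV = C / r
Substituting: PV = $1,450.00 / 0.0161
PV = $90,062.11

$90,062.11


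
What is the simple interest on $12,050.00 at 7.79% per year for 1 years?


Formula: I = P * r * t
Substituting: I = $12,050.00 * 0.0779 * 1
Step: I = $12,050.00 * 0.0779
I = $938.70

$938.70


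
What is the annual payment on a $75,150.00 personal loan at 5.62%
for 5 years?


Formula: PMT = PV * r / (1 - (1+r)^(-n))
Denominator: 1 - (1 + 0.0562)^(-5) = 0.239202
Numerator: $75,150.00 * 0.0562 = 4223.43
PMT = 4223.43 / 0.239202 = $17,656.31

$17,656.31


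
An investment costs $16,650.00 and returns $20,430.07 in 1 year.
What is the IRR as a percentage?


Formula: IRR = C1/C0 - 1
Substituting: IRR = $20,430.07 / $16,650.00 - 1
Ratio: 1.227031 - 1 = 0.227031
IRR = 22.7031%

22.7031%


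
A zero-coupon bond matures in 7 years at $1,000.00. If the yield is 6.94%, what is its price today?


Formula: Price = FV / (1 + r)^n
Substituting: Price = $1,000.00 / (1 + 0.0694)^7
Discount factor: (1.0694)^7 = 1.599489
Price = $1,000.00 / 1.599489 = $625.20

$625.20


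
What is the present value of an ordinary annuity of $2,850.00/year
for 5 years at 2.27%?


Formula: PV = PMT * (1 - (1+r)^(-n)) / r
Discount factor: (1 + 0.0227)^(-5) = 0.893838
Bracket: 1 - 0.893838 = 0.106162
PV = $2,850.00 * 0.106162 / 0.0227 = $13,328.73

$13,328.73


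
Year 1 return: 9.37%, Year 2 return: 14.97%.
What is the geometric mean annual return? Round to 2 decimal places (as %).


Formula: Geometric mean = ((1+r1)*(1+r2))^(1/2) - 1
Product: (1 + 0.0937) * (1 + 0.1497) = 1.0937 * 1.1497 = 1.257427
Square root: 1.257427^0.5 = 1.12135
Geometric mean = 1.12135 - 1 = 0.12135
As percentage: 12.14%

12.14%


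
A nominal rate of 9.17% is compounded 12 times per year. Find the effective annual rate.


Formula: EAR = (1 + r/m)^m - 1
Period rate: r/m = 0.0917 / 12 = 0.007642
Compounding: (1 + 0.007642)^12 = 1.095654
EAR = 1.095654 - 1 = 0.095654

0.095654


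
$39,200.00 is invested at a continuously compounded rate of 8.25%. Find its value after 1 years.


Formula: FV = P * e^(r*t)
Exponent: r*t = 0.0825 * 1 = 0.0825
e^(0.0825) = 1.085999
FV = $39,200.00 * 1.085999 = $42,571.15

$42,571.15


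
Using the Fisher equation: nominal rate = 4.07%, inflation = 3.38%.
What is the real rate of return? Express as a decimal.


Formula: (1 + r_real) = (1 + r_nom) / (1 + inflation)
Substituting: (1 + r_real) = 1.0407 / 1.0338
(1 + r_real) = 1.006674
r_real = 1.006674 - 1 = 0.006674

0.006674


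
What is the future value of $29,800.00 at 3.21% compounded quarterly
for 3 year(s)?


Formula: FV = P * (1 + r/m)^(m*t)
Period rate: r/m = 0.0321 / 4 = 0.008025
Total periods: m*t = 4 * 3 = 12
Growth factor: (1 + 0.008025)^12 = 1.100666
FV = $29,800.00 * 1.100666 = $32,799.85

$32,799.85


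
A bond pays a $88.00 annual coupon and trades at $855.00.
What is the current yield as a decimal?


Formula: Current yield = annual coupon / price
Substituting: CY = $88.00 / $855.00
CY = 0.102924

0.102924


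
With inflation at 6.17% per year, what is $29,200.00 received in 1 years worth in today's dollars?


Formula: Real value = nominal / (1 + inflation)^years
Price level: (1 + 0.0617)^1 = 1.0617
Real value = $29,200.00 / 1.0617 = $27,503.06

$27,503.06


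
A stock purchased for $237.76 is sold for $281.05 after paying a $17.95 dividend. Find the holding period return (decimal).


Formula: HPR = (P1 - P0 + D) / P0
Gain: $281.05 - $237.76 + $17.95 = $61.24
HPR = $61.24 / $237.76 = 0.2576

0.2576


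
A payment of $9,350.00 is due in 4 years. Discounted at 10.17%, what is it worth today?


Formula: PV = FV / (1 + r)^n
Substituting: PV = $9,350.00 / (1 + 0.1017)^4
Discount factor: (1.1017)^4 = 1.473172
PV = $9,350.00 / 1.473172 = $6,346.85

$6,346.85


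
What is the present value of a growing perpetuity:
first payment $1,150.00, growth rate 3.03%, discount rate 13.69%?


Formula: PV = C / (r - g)
Spread: r - g = 0.1369 - 0.0303 = 0.1066
Substituting: PV = $1,150.00 / 0.1066
PV = $10,787.99

$10,787.99


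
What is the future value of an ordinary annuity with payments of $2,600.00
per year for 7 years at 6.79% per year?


Formula: FV = PMT * ((1+r)^n - 1) / r
Growth factor: (1 + 0.0679)^7 = 1.58385
Numerator: 1.58385 - 1 = 0.58385
FV = $2,600.00 * 0.58385 / 0.0679 = $22,356.56

$22,356.56


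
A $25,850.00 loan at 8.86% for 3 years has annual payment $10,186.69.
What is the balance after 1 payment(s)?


Formula: Balance = PV*(1+r)^k - PMT*((1+r)^k - 1)/r
Growth: (1 + 0.0886)^1 = 1.0886
Accumulated factor: ((1+r)^k - 1)/r = 1.0
Balance = $25,850.00 * 1.0886 - $10,186.69 * 1.0
Balance = $17,953.62

$17,953.62


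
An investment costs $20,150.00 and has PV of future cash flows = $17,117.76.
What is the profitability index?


Formula: PI = PV(cash flows) / initial investment
Substituting: PI = $17,117.76 / $20,150.00
PI = 0.8495

0.8495


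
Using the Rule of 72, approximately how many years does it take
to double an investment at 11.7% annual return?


Formula: Years ≈ 72 / r
Substituting: Years ≈ 72 / 11.7
Years ≈ 6.2

6.2 years


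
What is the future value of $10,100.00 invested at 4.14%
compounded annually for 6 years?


Formula: FV = P * (1 + r)^n
Substituting: FV = $10,100.00 * (1 + 0.0414)^6
Growth factor: (1.0414)^6 = 1.275573
FV = $10,100.00 * 1.275573 = $12,883.29

$12,883.29


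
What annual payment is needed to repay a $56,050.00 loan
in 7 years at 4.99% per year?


Formula: PMT = PV * r / (1 - (1+r)^(-n))
Denominator: 1 - (1 + 0.0499)^(-7) = 0.288845
Numerator: $56,050.00 * 0.0499 = 2796.895
PMT = 2796.895 / 0.288845 = $9,683.04

$9,683.04


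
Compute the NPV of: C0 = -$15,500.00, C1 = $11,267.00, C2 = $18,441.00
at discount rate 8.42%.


Formula: NPV = C0 + C1/(1+r) + C2/(1+r)^2
Discount C1: $11,267.00 / (1 + 0.0842) = $10,391.99
Discount C2: $18,441.00 / (1 + 0.0842)^2 = $15,687.93
NPV = -$15,500.00 + $10,391.99 + $15,687.93 = $10,579.92

$10,579.92


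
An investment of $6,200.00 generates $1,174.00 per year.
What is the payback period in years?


Formula: Payback = investment / annual cash flow
Substituting: Payback = $6,200.00 / $1,174.00
Payback = 5.2811 years

5.2811 years


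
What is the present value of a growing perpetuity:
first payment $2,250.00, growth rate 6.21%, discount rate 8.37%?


Formula: PV = C / (r - g)
Spread: r - g = 0.0837 - 0.0621 = 0.0216
Substituting: PV = $2,250.00 / 0.0216
PV = $104,166.67

$104,166.67


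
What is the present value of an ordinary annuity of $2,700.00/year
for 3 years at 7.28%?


Formula: PV = PMT * (1 - (1+r)^(-n)) / r
Discount factor: (1 + 0.0728)^(-3) = 0.809923
Bracket: 1 - 0.809923 = 0.190077
PV = $2,700.00 * 0.190077 / 0.0728 = $7,049.56

$7,049.56


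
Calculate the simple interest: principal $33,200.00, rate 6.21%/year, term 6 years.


Formula: I = P * r * t
Substituting: I = $33,200.00 * 0.0621 * 6
Step: I = $33,200.00 * 0.3726
I = $12,370.32

$12,370.32


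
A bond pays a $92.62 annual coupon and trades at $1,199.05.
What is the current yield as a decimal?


Formula: Current yield = annual coupon / price
Substituting: CY = $92.62 / $1,199.05
CY = 0.077244

0.077244


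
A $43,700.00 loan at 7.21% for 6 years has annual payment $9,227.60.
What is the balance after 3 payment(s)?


Formula: Balance = PV*(1+r)^k - PMT*((1+r)^k - 1)/r
Growth: (1 + 0.0721)^3 = 1.23227
Accumulated factor: ((1+r)^k - 1)/r = 3.221498
Balance = $43,700.00 * 1.23227 - $9,227.60 * 3.221498
Balance = $24,123.50

$24,123.50


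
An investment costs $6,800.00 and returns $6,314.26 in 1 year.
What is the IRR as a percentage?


Formula: IRR = C1/C0 - 1
Substituting: IRR = $6,314.26 / $6,800.00 - 1
Ratio: 0.928568 - 1 = -0.071432
IRR = -7.1432%

-7.1432%


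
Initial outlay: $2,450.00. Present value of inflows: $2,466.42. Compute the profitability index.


Formula: PI = PV(cash flows) / initial investment
Substituting: PI = $2,466.42 / $2,450.00
PI = 1.0067

1.0067


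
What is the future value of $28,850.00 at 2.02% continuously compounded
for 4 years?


Formula: FV = P * e^(r*t)
Exponent: r*t = 0.0202 * 4 = 0.0808
e^(0.0808) = 1.084154
FV = $28,850.00 * 1.084154 = $31,277.84

$31,277.84


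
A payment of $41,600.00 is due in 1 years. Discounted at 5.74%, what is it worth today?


Formula: PV = FV / (1 + r)^n
Substituting: PV = $41,600.00 / (1 + 0.0574)^1
Discount factor: (1.0574)^1 = 1.0574
PV = $41,600.00 / 1.0574 = $39,341.78

$39,341.78


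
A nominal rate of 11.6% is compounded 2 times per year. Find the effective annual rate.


Formula: EAR = (1 + r/m)^m - 1
Period rate: r/m = 0.116 / 2 = 0.058
Compounding: (1 + 0.058)^2 = 1.119364
EAR = 1.119364 - 1 = 0.119364

0.119364


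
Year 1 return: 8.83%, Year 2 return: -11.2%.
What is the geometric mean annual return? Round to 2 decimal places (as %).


Formula: Geometric mean = ((1+r1)*(1+r2))^(1/2) - 1
Product: (1 + 0.0883) * (1 + -0.112) = 1.0883 * 0.888 = 0.96641
Square root: 0.96641^0.5 = 0.983062
Geometric mean = 0.983062 - 1 = -0.016938
As percentage: -1.69%

-1.69%


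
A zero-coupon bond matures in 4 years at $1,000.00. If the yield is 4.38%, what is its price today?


Formula: Price = FV / (1 + r)^n
Substituting: Price = $1,000.00 / (1 + 0.0438)^4
Discount factor: (1.0438)^4 = 1.18705
Price = $1,000.00 / 1.18705 = $842.42

$842.42


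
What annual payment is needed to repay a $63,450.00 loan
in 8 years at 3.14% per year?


Formula: PMT = PV * r / (1 - (1+r)^(-n))
Denominator: 1 - (1 + 0.0314)^(-8) = 0.219122
Numerator: $63,450.00 * 0.0314 = 1992.33
PMT = 1992.33 / 0.219122 = $9,092.32

$9,092.32


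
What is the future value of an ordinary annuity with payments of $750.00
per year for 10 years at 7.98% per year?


Formula: FV = PMT * ((1+r)^n - 1) / r
Growth factor: (1 + 0.0798)^10 = 2.15493
Numerator: 2.15493 - 1 = 1.15493
FV = $750.00 * 1.15493 / 0.0798 = $10,854.61

$10,854.61


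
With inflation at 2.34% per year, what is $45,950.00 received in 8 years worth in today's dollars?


Formula: Real value = nominal / (1 + inflation)^years
Price level: (1 + 0.0234)^8 = 1.203271
Real value = $45,950.00 / 1.203271 = $38,187.59

$38,187.59


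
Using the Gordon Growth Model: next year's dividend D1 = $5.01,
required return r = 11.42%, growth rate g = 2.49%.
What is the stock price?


Formula: P = D1 / (r - g)
Spread: r - g = 0.1142 - 0.0249 = 0.0893
Substituting: P = $5.01 / 0.0893
P = $56.10

$56.10


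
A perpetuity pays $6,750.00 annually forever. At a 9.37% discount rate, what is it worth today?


Formula: PV = C / r
Substituting: PV = $6,750.00 / 0.0937
PV = $72,038.42

$72,038.42


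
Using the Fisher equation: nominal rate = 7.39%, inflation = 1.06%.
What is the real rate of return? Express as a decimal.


Formula: (1 + r_real) = (1 + r_nom) / (1 + inflation)
Substituting: (1 + r_real) = 1.0739 / 1.0106
(1 + r_real) = 1.062636
r_real = 1.062636 - 1 = 0.062636

0.062636


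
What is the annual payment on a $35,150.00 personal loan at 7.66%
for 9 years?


Formula: PMT = PV * r / (1 - (1+r)^(-n))
Denominator: 1 - (1 + 0.0766)^(-9) = 0.485352
Numerator: $35,150.00 * 0.0766 = 2692.49
PMT = 2692.49 / 0.485352 = $5,547.50

$5,547.50


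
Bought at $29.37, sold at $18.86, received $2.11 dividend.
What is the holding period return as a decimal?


Formula: HPR = (P1 - P0 + D) / P0
Gain: $18.86 - $29.37 + $2.11 = -$8.40
HPR = -$8.40 / $29.37 = -0.286

-0.286


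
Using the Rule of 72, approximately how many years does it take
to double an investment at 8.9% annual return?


Formula: Years ≈ 72 / r
Substituting: Years ≈ 72 / 8.9
Years ≈ 8.1

8.1 years


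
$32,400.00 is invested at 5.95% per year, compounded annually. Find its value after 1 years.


Formula: FV = P * (1 + r)^n
Substituting: FV = $32,400.00 * (1 + 0.0595)^1
Growth factor: (1.0595)^1 = 1.0595
FV = $32,400.00 * 1.0595 = $34,327.80

$34,327.80


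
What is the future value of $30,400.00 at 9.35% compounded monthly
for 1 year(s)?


Formula: FV = P * (1 + r/m)^(m*t)
Period rate: r/m = 0.0935 / 12 = 0.007792
Total periods: m*t = 12 * 1 = 12
Growth factor: (1 + 0.007792)^12 = 1.097613
FV = $30,400.00 * 1.097613 = $33,367.43

$33,367.43


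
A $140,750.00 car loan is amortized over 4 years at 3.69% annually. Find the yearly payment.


Formula: PMT = PV * r / (1 - (1+r)^(-n))
Denominator: 1 - (1 + 0.0369)^(-4) = 0.134928
Numerator: $140,750.00 * 0.0369 = 5193.675
PMT = 5193.675 / 0.134928 = $38,492.34

$38,492.34


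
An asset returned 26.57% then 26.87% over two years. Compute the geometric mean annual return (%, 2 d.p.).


Formula: Geometric mean = ((1+r1)*(1+r2))^(1/2) - 1
Product: (1 + 0.2657) * (1 + 0.2687) = 1.2657 * 1.2687 = 1.605794
Square root: 1.605794^0.5 = 1.267199
Geometric mean = 1.267199 - 1 = 0.267199
As percentage: 26.72%

26.72%


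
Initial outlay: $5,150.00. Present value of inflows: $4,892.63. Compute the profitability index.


Formula: PI = PV(cash flows) / initial investment
Substituting: PI = $4,892.63 / $5,150.00
PI = 0.95

0.95


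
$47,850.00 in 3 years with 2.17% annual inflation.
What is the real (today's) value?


Formula: Real value = nominal / (1 + inflation)^years
Price level: (1 + 0.0217)^3 = 1.066523
Real value = $47,850.00 / 1.066523 = $44,865.42

$44,865.42


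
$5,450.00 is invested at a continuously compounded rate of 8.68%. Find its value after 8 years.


Formula: FV = P * e^(r*t)
Exponent: r*t = 0.0868 * 8 = 0.6944
e^(0.6944) = 2.002507
FV = $5,450.00 * 2.002507 = $10,913.66

$10,913.66


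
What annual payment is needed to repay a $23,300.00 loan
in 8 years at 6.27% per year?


Formula: PMT = PV * r / (1 - (1+r)^(-n))
Denominator: 1 - (1 + 0.0627)^(-8) = 0.385227
Numerator: $23,300.00 * 0.0627 = 1460.91
PMT = 1460.91 / 0.385227 = $3,792.33

$3,792.33


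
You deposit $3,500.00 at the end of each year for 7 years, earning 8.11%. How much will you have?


Formula: FV = PMT * ((1+r)^n - 1) / r
Growth factor: (1 + 0.0811)^7 = 1.726081
Numerator: 1.726081 - 1 = 0.726081
FV = $3,500.00 * 0.726081 / 0.0811 = $31,335.17

$31,335.17


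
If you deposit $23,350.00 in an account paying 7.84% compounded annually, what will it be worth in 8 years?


Formula: FV = P * (1 + r)^n
Substituting: FV = $23,350.00 * (1 + 0.0784)^8
Growth factor: (1.0784)^8 = 1.829107
FV = $23,350.00 * 1.829107 = $42,709.64

$42,709.64


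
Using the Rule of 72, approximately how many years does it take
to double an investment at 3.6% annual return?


Formula: Years ≈ 72 / r
Substituting: Years ≈ 72 / 3.6
Years ≈ 20.0

20.0 years


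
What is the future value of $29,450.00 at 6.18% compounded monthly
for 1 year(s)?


Formula: FV = P * (1 + r/m)^(m*t)
Period rate: r/m = 0.0618 / 12 = 0.00515
Total periods: m*t = 12 * 1 = 12
Growth factor: (1 + 0.00515)^12 = 1.063581
FV = $29,450.00 * 1.063581 = $31,322.46

$31,322.46


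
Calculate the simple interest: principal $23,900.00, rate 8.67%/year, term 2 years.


Formula: I = P * r * t
Substituting: I = $23,900.00 * 0.0867 * 2
Step: I = $23,900.00 * 0.1734
I = $4,144.26

$4,144.26


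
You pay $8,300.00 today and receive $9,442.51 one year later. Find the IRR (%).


Formula: IRR = C1/C0 - 1
Substituting: IRR = $9,442.51 / $8,300.00 - 1
Ratio: 1.137652 - 1 = 0.137652
IRR = 13.7652%

13.7652%


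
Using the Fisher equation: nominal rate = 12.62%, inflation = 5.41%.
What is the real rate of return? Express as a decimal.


Formula: (1 + r_real) = (1 + r_nom) / (1 + inflation)
Substituting: (1 + r_real) = 1.1262 / 1.0541
(1 + r_real) = 1.0684
r_real = 1.0684 - 1 = 0.0684

0.0684


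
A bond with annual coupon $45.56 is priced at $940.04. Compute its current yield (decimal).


Formula: Current yield = annual coupon / price
Substituting: CY = $45.56 / $940.04
CY = 0.048466

0.048466


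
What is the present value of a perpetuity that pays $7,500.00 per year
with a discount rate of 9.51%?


Formula: PV = C / r
Substituting: PV = $7,500.00 / 0.0951
PV = $78,864.35

$78,864.35


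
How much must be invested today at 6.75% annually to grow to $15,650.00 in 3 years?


Formula: PV = FV / (1 + r)^n
Substituting: PV = $15,650.00 / (1 + 0.0675)^3
Discount factor: (1.0675)^3 = 1.216476
PV = $15,650.00 / 1.216476 = $12,865.03

$12,865.03


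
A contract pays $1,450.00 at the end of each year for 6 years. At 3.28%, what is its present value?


Formula: PV = PMT * (1 - (1+r)^(-n)) / r
Discount factor: (1 + 0.0328)^(-6) = 0.823953
Bracket: 1 - 0.823953 = 0.176047
PV = $1,450.00 * 0.176047 / 0.0328 = $7,782.55

$7,782.55


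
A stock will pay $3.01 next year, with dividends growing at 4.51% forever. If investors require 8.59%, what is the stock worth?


Formula: P = D1 / (r - g)
Spread: r - g = 0.0859 - 0.0451 = 0.0408
Substituting: P = $3.01 / 0.0408
P = $73.77

$73.77


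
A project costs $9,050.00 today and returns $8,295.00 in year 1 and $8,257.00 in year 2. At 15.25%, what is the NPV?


Formula: NPV = C0 + C1/(1+r) + C2/(1+r)^2
Discount C1: $8,295.00 / (1 + 0.1525) = $7,197.40
Discount C2: $8,257.00 / (1 + 0.1525)^2 = $6,216.42
NPV = -$9,050.00 + $7,197.40 + $6,216.42 = $4,363.82

$4,363.82


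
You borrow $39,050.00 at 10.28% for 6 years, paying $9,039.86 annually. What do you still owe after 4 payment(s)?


Formula: Balance = PV*(1+r)^k - PMT*((1+r)^k - 1)/r
Growth: (1 + 0.1028)^4 = 1.479064
Accumulated factor: ((1+r)^k - 1)/r = 4.660158
Balance = $39,050.00 * 1.479064 - $9,039.86 * 4.660158
Balance = $15,630.28

$15,630.28


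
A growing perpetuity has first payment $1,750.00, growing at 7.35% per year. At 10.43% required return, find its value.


Formula: PV = C / (r - g)
Spread: r - g = 0.1043 - 0.0735 = 0.0308
Substituting: PV = $1,750.00 / 0.0308
PV = $56,818.18

$56,818.18


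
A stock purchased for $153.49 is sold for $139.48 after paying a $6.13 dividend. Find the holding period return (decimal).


Formula: HPR = (P1 - P0 + D) / P0
Gain: $139.48 - $153.49 + $6.13 = -$7.88
HPR = -$7.88 / $153.49 = -0.0513

-0.0513


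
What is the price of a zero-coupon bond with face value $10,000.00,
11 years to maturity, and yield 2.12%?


Formula: Price = FV / (1 + r)^n
Substituting: Price = $10,000.00 / (1 + 0.0212)^11
Discount factor: (1.0212)^11 = 1.25956
Price = $10,000.00 / 1.25956 = $7,939.28

$7,939.28


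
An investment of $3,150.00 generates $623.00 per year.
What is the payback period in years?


Formula: Payback = investment / annual cash flow
Substituting: Payback = $3,150.00 / $623.00
Payback = 5.0562 years

5.0562 years


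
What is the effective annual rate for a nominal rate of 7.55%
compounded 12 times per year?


Formula: EAR = (1 + r/m)^m - 1
Period rate: r/m = 0.0755 / 12 = 0.006292
Compounding: (1 + 0.006292)^12 = 1.078168
EAR = 1.078168 - 1 = 0.078168

0.078168


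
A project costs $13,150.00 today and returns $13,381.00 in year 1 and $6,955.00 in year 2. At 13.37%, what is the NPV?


Formula: NPV = C0 + C1/(1+r) + C2/(1+r)^2
Discount C1: $13,381.00 / (1 + 0.1337) = $11,802.95
Discount C2: $6,955.00 / (1 + 0.1337)^2 = $5,411.29
NPV = -$13,150.00 + $11,802.95 + $5,411.29 = $4,064.24

$4,064.24


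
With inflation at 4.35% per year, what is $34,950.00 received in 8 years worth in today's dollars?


Formula: Real value = nominal / (1 + inflation)^years
Price level: (1 + 0.0435)^8 = 1.405852
Real value = $34,950.00 / 1.405852 = $24,860.37

$24,860.37


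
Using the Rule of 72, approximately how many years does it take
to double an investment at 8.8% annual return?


Formula: Years ≈ 72 / r
Substituting: Years ≈ 72 / 8.8
Years ≈ 8.2

8.2 years


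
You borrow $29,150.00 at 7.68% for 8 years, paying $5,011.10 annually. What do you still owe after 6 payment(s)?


Formula: Balance = PV*(1+r)^k - PMT*((1+r)^k - 1)/r
Growth: (1 + 0.0768)^6 = 1.558871
Accumulated factor: ((1+r)^k - 1)/r = 7.276971
Balance = $29,150.00 * 1.558871 - $5,011.10 * 7.276971
Balance = $8,975.47

$8,975.47


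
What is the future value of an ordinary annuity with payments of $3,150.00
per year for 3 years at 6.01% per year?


Formula: FV = PMT * ((1+r)^n - 1) / r
Growth factor: (1 + 0.0601)^3 = 1.191353
Numerator: 1.191353 - 1 = 0.191353
FV = $3,150.00 * 0.191353 / 0.0601 = $10,029.32

$10,029.32


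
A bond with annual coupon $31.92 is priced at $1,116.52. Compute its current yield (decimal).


Formula: Current yield = annual coupon / price
Substituting: CY = $31.92 / $1,116.52
CY = 0.028589

0.028589


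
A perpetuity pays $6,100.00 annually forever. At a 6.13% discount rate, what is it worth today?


Formula: PV = C / r
Substituting: PV = $6,100.00 / 0.0613
PV = $99,510.60

$99,510.60


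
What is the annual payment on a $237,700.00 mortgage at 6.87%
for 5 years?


Formula: PMT = PV * r / (1 - (1+r)^(-n))
Denominator: 1 - (1 + 0.0687)^(-5) = 0.282667
Numerator: $237,700.00 * 0.0687 = 16329.99
PMT = 16329.99 / 0.282667 = $57,771.17

$57,771.17


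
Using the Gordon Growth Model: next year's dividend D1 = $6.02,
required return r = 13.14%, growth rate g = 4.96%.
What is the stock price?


Formula: P = D1 / (r - g)
Spread: r - g = 0.1314 - 0.0496 = 0.0818
Substituting: P = $6.02 / 0.0818
P = $73.59

$73.59


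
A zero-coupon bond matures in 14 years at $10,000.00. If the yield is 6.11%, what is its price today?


Formula: Price = FV / (1 + r)^n
Substituting: Price = $10,000.00 / (1 + 0.0611)^14
Discount factor: (1.0611)^14 = 2.293974
Price = $10,000.00 / 2.293974 = $4,359.25

$4,359.25


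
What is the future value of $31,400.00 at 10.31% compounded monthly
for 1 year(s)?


Formula: FV = P * (1 + r/m)^(m*t)
Period rate: r/m = 0.1031 / 12 = 0.008592
Total periods: m*t = 12 * 1 = 12
Growth factor: (1 + 0.008592)^12 = 1.108114
FV = $31,400.00 * 1.108114 = $34,794.78

$34,794.78


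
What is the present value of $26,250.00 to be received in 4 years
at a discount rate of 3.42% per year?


Formula: PV = FV / (1 + r)^n
Substituting: PV = $26,250.00 / (1 + 0.0342)^4
Discount factor: (1.0342)^4 = 1.143979
PV = $26,250.00 / 1.143979 = $22,946.22

$22,946.22


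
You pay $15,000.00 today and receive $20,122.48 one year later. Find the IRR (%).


Formula: IRR = C1/C0 - 1
Substituting: IRR = $20,122.48 / $15,000.00 - 1
Ratio: 1.341499 - 1 = 0.341499
IRR = 34.1499%

34.1499%


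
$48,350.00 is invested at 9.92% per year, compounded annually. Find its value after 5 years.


Formula: FV = P * (1 + r)^n
Substituting: FV = $48,350.00 * (1 + 0.0992)^5
Growth factor: (1.0992)^5 = 1.604662
FV = $48,350.00 * 1.604662 = $77,585.41

$77,585.41


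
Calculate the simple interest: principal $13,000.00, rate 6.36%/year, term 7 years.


Formula: I = P * r * t
Substituting: I = $13,000.00 * 0.0636 * 7
Step: I = $13,000.00 * 0.4452
I = $5,787.60

$5,787.60


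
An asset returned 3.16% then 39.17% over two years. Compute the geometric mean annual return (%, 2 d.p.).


Formula: Geometric mean = ((1+r1)*(1+r2))^(1/2) - 1
Product: (1 + 0.0316) * (1 + 0.3917) = 1.0316 * 1.3917 = 1.435678
Square root: 1.435678^0.5 = 1.198198
Geometric mean = 1.198198 - 1 = 0.198198
As percentage: 19.82%

19.82%


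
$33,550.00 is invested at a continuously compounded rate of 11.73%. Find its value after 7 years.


Formula: FV = P * e^(r*t)
Exponent: r*t = 0.1173 * 7 = 0.8211
e^(0.8211) = 2.272999
FV = $33,550.00 * 2.272999 = $76,259.11

$76,259.11


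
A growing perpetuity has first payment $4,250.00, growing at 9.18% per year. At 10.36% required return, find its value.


Formula: PV = C / (r - g)
Spread: r - g = 0.1036 - 0.0918 = 0.0118
Substituting: PV = $4,250.00 / 0.0118
PV = $360,169.49

$360,169.49


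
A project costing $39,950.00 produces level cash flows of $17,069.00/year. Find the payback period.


Formula: Payback = investment / annual cash flow
Substituting: Payback = $39,950.00 / $17,069.00
Payback = 2.3405 years

2.3405 years


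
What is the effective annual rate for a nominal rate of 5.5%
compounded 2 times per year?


Formula: EAR = (1 + r/m)^m - 1
Period rate: r/m = 0.055 / 2 = 0.0275
Compounding: (1 + 0.0275)^2 = 1.055756
EAR = 1.055756 - 1 = 0.055756

0.055756


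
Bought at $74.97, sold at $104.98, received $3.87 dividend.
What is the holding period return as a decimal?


Formula: HPR = (P1 - P0 + D) / P0
Gain: $104.98 - $74.97 + $3.87 = $33.88
HPR = $33.88 / $74.97 = 0.4519

0.4519


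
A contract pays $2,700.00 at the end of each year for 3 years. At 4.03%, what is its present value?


Formula: PV = PMT * (1 - (1+r)^(-n)) / r
Discount factor: (1 + 0.0403)^(-3) = 0.888227
Bracket: 1 - 0.888227 = 0.111773
PV = $2,700.00 * 0.111773 / 0.0403 = $7,488.48

$7,488.48


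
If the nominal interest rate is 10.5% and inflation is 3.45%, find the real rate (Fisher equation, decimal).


Formula: (1 + r_real) = (1 + r_nom) / (1 + inflation)
Substituting: (1 + r_real) = 1.105 / 1.0345
(1 + r_real) = 1.068149
r_real = 1.068149 - 1 = 0.068149

0.068149


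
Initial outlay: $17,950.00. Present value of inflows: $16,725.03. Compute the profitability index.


Formula: PI = PV(cash flows) / initial investment
Substituting: PI = $16,725.03 / $17,950.00
PI = 0.9318

0.9318


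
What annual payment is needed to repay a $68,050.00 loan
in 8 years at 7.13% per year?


Formula: PMT = PV * r / (1 - (1+r)^(-n))
Denominator: 1 - (1 + 0.0713)^(-8) = 0.423617
Numerator: $68,050.00 * 0.0713 = 4851.965
PMT = 4851.965 / 0.423617 = $11,453.66

$11,453.66


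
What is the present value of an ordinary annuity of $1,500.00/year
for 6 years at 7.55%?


Formula: PV = PMT * (1 - (1+r)^(-n)) / r
Discount factor: (1 + 0.0755)^(-6) = 0.646156
Bracket: 1 - 0.646156 = 0.353844
PV = $1,500.00 * 0.353844 / 0.0755 = $7,030.01

$7,030.01


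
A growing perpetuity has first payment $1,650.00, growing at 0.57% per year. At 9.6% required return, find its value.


Formula: PV = C / (r - g)
Spread: r - g = 0.096 - 0.0057 = 0.0903
Substituting: PV = $1,650.00 / 0.0903
PV = $18,272.43

$18,272.43


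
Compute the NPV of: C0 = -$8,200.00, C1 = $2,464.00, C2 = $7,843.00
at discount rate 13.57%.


Formula: NPV = C0 + C1/(1+r) + C2/(1+r)^2
Discount C1: $2,464.00 / (1 + 0.1357) = $2,169.59
Discount C2: $7,843.00 / (1 + 0.1357)^2 = $6,080.72
NPV = -$8,200.00 + $2,169.59 + $6,080.72 = $50.31

$50.31


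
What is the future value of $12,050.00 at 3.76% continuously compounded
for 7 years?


Formula: FV = P * e^(r*t)
Exponent: r*t = 0.0376 * 7 = 0.2632
e^(0.2632) = 1.301087
FV = $12,050.00 * 1.301087 = $15,678.10

$15,678.10


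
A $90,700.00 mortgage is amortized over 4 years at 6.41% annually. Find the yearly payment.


Formula: PMT = PV * r / (1 - (1+r)^(-n))
Denominator: 1 - (1 + 0.0641)^(-4) = 0.220044
Numerator: $90,700.00 * 0.0641 = 5813.87
PMT = 5813.87 / 0.220044 = $26,421.42

$26,421.42


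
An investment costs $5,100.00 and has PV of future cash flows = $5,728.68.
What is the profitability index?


Formula: PI = PV(cash flows) / initial investment
Substituting: PI = $5,728.68 / $5,100.00
PI = 1.1233

1.1233


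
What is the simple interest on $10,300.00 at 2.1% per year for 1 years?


Formula: I = P * r * t
Substituting: I = $10,300.00 * 0.021 * 1
Step: I = $10,300.00 * 0.021
I = $216.30

$216.30


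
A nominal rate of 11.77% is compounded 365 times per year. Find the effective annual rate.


Formula: EAR = (1 + r/m)^m - 1
Period rate: r/m = 0.1177 / 365 = 0.000322
Compounding: (1 + 0.000322)^365 = 1.124885
EAR = 1.124885 - 1 = 0.124885

0.124885


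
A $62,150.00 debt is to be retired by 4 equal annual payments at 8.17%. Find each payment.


Formula: PMT = PV * r / (1 - (1+r)^(-n))
Denominator: 1 - (1 + 0.0817)^(-4) = 0.26958
Numerator: $62,150.00 * 0.0817 = 5077.655
PMT = 5077.655 / 0.26958 = $18,835.43

$18,835.43


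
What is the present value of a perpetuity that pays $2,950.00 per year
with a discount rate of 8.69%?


Formula: PV = C / r
Substituting: PV = $2,950.00 / 0.0869
PV = $33,947.07

$33,947.07
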